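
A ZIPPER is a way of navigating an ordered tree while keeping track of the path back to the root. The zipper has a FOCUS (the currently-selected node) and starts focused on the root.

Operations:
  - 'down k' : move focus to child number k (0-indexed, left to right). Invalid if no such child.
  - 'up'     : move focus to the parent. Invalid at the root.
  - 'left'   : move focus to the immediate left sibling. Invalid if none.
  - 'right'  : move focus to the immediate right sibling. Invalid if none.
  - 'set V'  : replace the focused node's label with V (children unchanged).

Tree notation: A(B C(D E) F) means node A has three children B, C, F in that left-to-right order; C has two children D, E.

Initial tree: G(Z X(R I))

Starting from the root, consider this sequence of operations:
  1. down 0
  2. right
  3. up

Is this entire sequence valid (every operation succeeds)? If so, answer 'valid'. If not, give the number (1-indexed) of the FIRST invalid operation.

Answer: valid

Derivation:
Step 1 (down 0): focus=Z path=0 depth=1 children=[] left=[] right=['X'] parent=G
Step 2 (right): focus=X path=1 depth=1 children=['R', 'I'] left=['Z'] right=[] parent=G
Step 3 (up): focus=G path=root depth=0 children=['Z', 'X'] (at root)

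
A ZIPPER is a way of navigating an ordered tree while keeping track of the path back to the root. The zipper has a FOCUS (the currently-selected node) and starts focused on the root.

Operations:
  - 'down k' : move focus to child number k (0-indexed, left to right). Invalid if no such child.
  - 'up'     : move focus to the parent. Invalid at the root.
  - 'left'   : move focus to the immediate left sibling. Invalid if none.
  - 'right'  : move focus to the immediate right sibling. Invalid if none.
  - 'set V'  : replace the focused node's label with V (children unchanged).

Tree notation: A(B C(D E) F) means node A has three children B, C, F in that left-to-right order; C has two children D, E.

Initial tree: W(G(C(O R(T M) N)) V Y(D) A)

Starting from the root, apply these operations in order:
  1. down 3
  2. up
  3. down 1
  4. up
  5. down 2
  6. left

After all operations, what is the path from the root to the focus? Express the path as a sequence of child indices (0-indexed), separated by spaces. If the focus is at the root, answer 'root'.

Answer: 1

Derivation:
Step 1 (down 3): focus=A path=3 depth=1 children=[] left=['G', 'V', 'Y'] right=[] parent=W
Step 2 (up): focus=W path=root depth=0 children=['G', 'V', 'Y', 'A'] (at root)
Step 3 (down 1): focus=V path=1 depth=1 children=[] left=['G'] right=['Y', 'A'] parent=W
Step 4 (up): focus=W path=root depth=0 children=['G', 'V', 'Y', 'A'] (at root)
Step 5 (down 2): focus=Y path=2 depth=1 children=['D'] left=['G', 'V'] right=['A'] parent=W
Step 6 (left): focus=V path=1 depth=1 children=[] left=['G'] right=['Y', 'A'] parent=W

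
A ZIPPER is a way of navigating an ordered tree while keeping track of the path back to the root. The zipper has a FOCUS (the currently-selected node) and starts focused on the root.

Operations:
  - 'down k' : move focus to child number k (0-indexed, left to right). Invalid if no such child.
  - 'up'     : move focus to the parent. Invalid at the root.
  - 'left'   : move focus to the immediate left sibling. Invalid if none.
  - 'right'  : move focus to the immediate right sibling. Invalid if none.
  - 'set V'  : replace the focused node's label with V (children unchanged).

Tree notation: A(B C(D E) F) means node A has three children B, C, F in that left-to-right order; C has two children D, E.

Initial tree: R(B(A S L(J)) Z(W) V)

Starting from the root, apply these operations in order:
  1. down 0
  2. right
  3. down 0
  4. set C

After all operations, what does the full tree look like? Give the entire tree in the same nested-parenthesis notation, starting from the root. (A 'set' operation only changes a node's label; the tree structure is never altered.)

Step 1 (down 0): focus=B path=0 depth=1 children=['A', 'S', 'L'] left=[] right=['Z', 'V'] parent=R
Step 2 (right): focus=Z path=1 depth=1 children=['W'] left=['B'] right=['V'] parent=R
Step 3 (down 0): focus=W path=1/0 depth=2 children=[] left=[] right=[] parent=Z
Step 4 (set C): focus=C path=1/0 depth=2 children=[] left=[] right=[] parent=Z

Answer: R(B(A S L(J)) Z(C) V)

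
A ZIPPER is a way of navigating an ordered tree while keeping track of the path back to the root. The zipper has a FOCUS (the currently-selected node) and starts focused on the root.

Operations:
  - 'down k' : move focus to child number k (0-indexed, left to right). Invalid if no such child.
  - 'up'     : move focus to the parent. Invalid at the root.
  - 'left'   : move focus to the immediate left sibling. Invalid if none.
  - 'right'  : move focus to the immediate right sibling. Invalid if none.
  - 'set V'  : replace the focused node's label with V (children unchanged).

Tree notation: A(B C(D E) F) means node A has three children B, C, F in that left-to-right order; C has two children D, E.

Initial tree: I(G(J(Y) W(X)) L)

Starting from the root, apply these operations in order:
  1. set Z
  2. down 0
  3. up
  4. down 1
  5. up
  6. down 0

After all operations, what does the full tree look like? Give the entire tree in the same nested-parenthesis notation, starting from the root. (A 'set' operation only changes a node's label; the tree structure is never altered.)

Answer: Z(G(J(Y) W(X)) L)

Derivation:
Step 1 (set Z): focus=Z path=root depth=0 children=['G', 'L'] (at root)
Step 2 (down 0): focus=G path=0 depth=1 children=['J', 'W'] left=[] right=['L'] parent=Z
Step 3 (up): focus=Z path=root depth=0 children=['G', 'L'] (at root)
Step 4 (down 1): focus=L path=1 depth=1 children=[] left=['G'] right=[] parent=Z
Step 5 (up): focus=Z path=root depth=0 children=['G', 'L'] (at root)
Step 6 (down 0): focus=G path=0 depth=1 children=['J', 'W'] left=[] right=['L'] parent=Z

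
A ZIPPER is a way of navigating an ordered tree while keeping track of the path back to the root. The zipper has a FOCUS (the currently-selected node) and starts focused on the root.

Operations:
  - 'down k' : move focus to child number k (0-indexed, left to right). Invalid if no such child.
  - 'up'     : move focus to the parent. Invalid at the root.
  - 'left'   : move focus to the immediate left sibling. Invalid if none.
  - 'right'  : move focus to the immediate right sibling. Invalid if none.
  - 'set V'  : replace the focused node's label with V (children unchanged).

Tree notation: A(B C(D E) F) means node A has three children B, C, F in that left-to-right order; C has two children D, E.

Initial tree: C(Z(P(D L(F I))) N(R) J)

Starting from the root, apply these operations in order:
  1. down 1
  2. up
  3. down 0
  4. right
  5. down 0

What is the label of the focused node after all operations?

Step 1 (down 1): focus=N path=1 depth=1 children=['R'] left=['Z'] right=['J'] parent=C
Step 2 (up): focus=C path=root depth=0 children=['Z', 'N', 'J'] (at root)
Step 3 (down 0): focus=Z path=0 depth=1 children=['P'] left=[] right=['N', 'J'] parent=C
Step 4 (right): focus=N path=1 depth=1 children=['R'] left=['Z'] right=['J'] parent=C
Step 5 (down 0): focus=R path=1/0 depth=2 children=[] left=[] right=[] parent=N

Answer: R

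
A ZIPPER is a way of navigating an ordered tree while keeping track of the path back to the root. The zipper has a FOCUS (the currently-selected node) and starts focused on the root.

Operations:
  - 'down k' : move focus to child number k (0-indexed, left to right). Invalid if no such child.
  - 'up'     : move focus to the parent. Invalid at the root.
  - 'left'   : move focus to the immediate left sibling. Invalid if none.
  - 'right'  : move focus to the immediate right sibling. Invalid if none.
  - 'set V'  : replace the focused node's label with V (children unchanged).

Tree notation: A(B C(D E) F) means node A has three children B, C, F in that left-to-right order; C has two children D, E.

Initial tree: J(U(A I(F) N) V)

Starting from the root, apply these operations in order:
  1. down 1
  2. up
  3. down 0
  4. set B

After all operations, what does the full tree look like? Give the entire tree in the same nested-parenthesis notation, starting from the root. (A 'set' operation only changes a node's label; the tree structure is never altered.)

Answer: J(B(A I(F) N) V)

Derivation:
Step 1 (down 1): focus=V path=1 depth=1 children=[] left=['U'] right=[] parent=J
Step 2 (up): focus=J path=root depth=0 children=['U', 'V'] (at root)
Step 3 (down 0): focus=U path=0 depth=1 children=['A', 'I', 'N'] left=[] right=['V'] parent=J
Step 4 (set B): focus=B path=0 depth=1 children=['A', 'I', 'N'] left=[] right=['V'] parent=J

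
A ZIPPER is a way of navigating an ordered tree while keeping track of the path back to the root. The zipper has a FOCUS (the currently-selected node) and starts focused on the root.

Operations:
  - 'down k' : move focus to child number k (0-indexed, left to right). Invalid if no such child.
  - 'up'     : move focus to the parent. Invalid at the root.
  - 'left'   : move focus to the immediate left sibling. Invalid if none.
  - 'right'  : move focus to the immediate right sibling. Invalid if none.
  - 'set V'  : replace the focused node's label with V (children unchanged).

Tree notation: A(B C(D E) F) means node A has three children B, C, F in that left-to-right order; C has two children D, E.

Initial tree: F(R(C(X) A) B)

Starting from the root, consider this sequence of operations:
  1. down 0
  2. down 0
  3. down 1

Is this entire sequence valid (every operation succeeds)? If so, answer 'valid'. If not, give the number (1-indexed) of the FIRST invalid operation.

Step 1 (down 0): focus=R path=0 depth=1 children=['C', 'A'] left=[] right=['B'] parent=F
Step 2 (down 0): focus=C path=0/0 depth=2 children=['X'] left=[] right=['A'] parent=R
Step 3 (down 1): INVALID

Answer: 3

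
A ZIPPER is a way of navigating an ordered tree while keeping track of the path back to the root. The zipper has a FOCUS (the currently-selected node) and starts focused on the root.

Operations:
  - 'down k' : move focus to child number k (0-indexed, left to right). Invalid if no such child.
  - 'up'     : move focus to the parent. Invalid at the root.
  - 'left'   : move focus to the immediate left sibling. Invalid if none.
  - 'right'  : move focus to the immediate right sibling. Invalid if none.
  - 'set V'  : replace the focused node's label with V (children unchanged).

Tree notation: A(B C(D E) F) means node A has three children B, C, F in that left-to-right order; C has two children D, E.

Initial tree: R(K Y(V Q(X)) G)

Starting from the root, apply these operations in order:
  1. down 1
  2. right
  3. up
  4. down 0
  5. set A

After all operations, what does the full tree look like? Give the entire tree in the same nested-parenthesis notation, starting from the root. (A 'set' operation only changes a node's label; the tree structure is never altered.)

Step 1 (down 1): focus=Y path=1 depth=1 children=['V', 'Q'] left=['K'] right=['G'] parent=R
Step 2 (right): focus=G path=2 depth=1 children=[] left=['K', 'Y'] right=[] parent=R
Step 3 (up): focus=R path=root depth=0 children=['K', 'Y', 'G'] (at root)
Step 4 (down 0): focus=K path=0 depth=1 children=[] left=[] right=['Y', 'G'] parent=R
Step 5 (set A): focus=A path=0 depth=1 children=[] left=[] right=['Y', 'G'] parent=R

Answer: R(A Y(V Q(X)) G)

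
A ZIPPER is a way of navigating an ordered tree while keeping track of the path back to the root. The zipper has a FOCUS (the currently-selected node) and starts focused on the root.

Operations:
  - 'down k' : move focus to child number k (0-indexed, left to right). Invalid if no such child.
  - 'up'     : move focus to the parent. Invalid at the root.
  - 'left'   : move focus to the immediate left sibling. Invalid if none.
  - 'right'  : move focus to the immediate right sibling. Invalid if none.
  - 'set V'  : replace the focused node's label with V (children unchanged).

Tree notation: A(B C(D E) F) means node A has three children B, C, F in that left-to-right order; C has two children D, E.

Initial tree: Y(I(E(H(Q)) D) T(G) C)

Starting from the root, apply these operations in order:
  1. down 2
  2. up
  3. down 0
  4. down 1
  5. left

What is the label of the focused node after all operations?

Step 1 (down 2): focus=C path=2 depth=1 children=[] left=['I', 'T'] right=[] parent=Y
Step 2 (up): focus=Y path=root depth=0 children=['I', 'T', 'C'] (at root)
Step 3 (down 0): focus=I path=0 depth=1 children=['E', 'D'] left=[] right=['T', 'C'] parent=Y
Step 4 (down 1): focus=D path=0/1 depth=2 children=[] left=['E'] right=[] parent=I
Step 5 (left): focus=E path=0/0 depth=2 children=['H'] left=[] right=['D'] parent=I

Answer: E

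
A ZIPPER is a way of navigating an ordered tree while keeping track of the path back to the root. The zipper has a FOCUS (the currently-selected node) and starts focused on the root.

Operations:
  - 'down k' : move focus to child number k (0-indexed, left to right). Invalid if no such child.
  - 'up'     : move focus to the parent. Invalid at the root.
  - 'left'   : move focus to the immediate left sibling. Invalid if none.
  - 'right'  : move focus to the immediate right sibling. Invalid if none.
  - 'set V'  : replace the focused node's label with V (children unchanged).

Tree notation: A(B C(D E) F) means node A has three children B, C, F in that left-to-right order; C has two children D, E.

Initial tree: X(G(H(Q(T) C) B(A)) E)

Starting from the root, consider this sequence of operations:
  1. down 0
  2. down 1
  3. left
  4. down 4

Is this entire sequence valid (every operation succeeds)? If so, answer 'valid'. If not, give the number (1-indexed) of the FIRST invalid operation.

Step 1 (down 0): focus=G path=0 depth=1 children=['H', 'B'] left=[] right=['E'] parent=X
Step 2 (down 1): focus=B path=0/1 depth=2 children=['A'] left=['H'] right=[] parent=G
Step 3 (left): focus=H path=0/0 depth=2 children=['Q', 'C'] left=[] right=['B'] parent=G
Step 4 (down 4): INVALID

Answer: 4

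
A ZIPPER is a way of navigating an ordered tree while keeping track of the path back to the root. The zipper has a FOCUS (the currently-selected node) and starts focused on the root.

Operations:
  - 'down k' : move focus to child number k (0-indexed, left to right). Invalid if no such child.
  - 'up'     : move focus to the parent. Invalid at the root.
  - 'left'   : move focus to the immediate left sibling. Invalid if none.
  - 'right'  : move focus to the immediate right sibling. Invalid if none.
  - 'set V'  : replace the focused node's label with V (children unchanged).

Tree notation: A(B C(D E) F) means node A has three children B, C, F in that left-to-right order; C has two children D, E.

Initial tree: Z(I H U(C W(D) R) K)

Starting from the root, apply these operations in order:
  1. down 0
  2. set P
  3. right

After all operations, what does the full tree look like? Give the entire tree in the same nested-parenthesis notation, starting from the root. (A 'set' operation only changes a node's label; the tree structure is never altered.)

Step 1 (down 0): focus=I path=0 depth=1 children=[] left=[] right=['H', 'U', 'K'] parent=Z
Step 2 (set P): focus=P path=0 depth=1 children=[] left=[] right=['H', 'U', 'K'] parent=Z
Step 3 (right): focus=H path=1 depth=1 children=[] left=['P'] right=['U', 'K'] parent=Z

Answer: Z(P H U(C W(D) R) K)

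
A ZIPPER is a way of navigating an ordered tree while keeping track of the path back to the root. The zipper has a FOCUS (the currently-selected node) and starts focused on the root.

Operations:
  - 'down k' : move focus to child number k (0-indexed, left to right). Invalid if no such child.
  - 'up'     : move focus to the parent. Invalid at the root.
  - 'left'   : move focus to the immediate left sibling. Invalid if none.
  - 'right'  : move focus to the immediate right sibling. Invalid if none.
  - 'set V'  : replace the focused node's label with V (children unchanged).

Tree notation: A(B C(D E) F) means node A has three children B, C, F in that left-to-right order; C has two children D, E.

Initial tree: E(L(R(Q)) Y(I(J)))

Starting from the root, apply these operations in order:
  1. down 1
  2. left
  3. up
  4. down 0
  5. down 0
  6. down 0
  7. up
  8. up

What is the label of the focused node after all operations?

Step 1 (down 1): focus=Y path=1 depth=1 children=['I'] left=['L'] right=[] parent=E
Step 2 (left): focus=L path=0 depth=1 children=['R'] left=[] right=['Y'] parent=E
Step 3 (up): focus=E path=root depth=0 children=['L', 'Y'] (at root)
Step 4 (down 0): focus=L path=0 depth=1 children=['R'] left=[] right=['Y'] parent=E
Step 5 (down 0): focus=R path=0/0 depth=2 children=['Q'] left=[] right=[] parent=L
Step 6 (down 0): focus=Q path=0/0/0 depth=3 children=[] left=[] right=[] parent=R
Step 7 (up): focus=R path=0/0 depth=2 children=['Q'] left=[] right=[] parent=L
Step 8 (up): focus=L path=0 depth=1 children=['R'] left=[] right=['Y'] parent=E

Answer: L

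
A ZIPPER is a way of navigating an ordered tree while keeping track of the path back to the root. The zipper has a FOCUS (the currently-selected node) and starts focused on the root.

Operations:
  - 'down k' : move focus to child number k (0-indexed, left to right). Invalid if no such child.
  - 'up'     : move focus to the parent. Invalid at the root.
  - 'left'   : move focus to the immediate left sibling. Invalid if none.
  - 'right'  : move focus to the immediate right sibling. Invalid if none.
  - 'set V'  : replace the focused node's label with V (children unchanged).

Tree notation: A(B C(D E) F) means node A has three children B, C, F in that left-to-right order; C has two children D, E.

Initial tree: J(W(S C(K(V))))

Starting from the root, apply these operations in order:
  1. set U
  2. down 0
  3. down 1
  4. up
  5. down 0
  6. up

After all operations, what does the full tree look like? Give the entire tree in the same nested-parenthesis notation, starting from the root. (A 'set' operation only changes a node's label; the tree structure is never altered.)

Step 1 (set U): focus=U path=root depth=0 children=['W'] (at root)
Step 2 (down 0): focus=W path=0 depth=1 children=['S', 'C'] left=[] right=[] parent=U
Step 3 (down 1): focus=C path=0/1 depth=2 children=['K'] left=['S'] right=[] parent=W
Step 4 (up): focus=W path=0 depth=1 children=['S', 'C'] left=[] right=[] parent=U
Step 5 (down 0): focus=S path=0/0 depth=2 children=[] left=[] right=['C'] parent=W
Step 6 (up): focus=W path=0 depth=1 children=['S', 'C'] left=[] right=[] parent=U

Answer: U(W(S C(K(V))))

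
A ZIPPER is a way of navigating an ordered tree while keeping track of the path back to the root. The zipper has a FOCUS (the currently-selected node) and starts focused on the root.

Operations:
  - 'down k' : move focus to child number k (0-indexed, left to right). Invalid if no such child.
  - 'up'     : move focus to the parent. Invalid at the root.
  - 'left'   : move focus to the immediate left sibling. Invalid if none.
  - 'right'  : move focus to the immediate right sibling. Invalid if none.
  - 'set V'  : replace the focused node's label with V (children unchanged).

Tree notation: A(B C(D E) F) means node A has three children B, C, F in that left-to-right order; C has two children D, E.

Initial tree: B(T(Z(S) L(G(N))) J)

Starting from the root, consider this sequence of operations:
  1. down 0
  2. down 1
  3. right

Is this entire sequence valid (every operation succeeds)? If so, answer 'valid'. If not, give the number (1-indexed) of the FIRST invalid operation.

Answer: 3

Derivation:
Step 1 (down 0): focus=T path=0 depth=1 children=['Z', 'L'] left=[] right=['J'] parent=B
Step 2 (down 1): focus=L path=0/1 depth=2 children=['G'] left=['Z'] right=[] parent=T
Step 3 (right): INVALID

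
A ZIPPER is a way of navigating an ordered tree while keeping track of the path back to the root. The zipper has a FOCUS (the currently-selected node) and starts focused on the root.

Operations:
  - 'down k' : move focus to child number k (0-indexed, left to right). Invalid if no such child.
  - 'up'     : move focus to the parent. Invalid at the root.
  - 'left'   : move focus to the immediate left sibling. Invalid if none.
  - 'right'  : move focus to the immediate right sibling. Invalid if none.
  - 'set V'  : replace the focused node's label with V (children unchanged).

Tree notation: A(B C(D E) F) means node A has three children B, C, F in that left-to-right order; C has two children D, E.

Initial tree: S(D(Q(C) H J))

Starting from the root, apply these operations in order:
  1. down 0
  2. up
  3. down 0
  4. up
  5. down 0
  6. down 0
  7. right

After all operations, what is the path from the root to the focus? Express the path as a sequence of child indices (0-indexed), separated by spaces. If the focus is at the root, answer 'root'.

Step 1 (down 0): focus=D path=0 depth=1 children=['Q', 'H', 'J'] left=[] right=[] parent=S
Step 2 (up): focus=S path=root depth=0 children=['D'] (at root)
Step 3 (down 0): focus=D path=0 depth=1 children=['Q', 'H', 'J'] left=[] right=[] parent=S
Step 4 (up): focus=S path=root depth=0 children=['D'] (at root)
Step 5 (down 0): focus=D path=0 depth=1 children=['Q', 'H', 'J'] left=[] right=[] parent=S
Step 6 (down 0): focus=Q path=0/0 depth=2 children=['C'] left=[] right=['H', 'J'] parent=D
Step 7 (right): focus=H path=0/1 depth=2 children=[] left=['Q'] right=['J'] parent=D

Answer: 0 1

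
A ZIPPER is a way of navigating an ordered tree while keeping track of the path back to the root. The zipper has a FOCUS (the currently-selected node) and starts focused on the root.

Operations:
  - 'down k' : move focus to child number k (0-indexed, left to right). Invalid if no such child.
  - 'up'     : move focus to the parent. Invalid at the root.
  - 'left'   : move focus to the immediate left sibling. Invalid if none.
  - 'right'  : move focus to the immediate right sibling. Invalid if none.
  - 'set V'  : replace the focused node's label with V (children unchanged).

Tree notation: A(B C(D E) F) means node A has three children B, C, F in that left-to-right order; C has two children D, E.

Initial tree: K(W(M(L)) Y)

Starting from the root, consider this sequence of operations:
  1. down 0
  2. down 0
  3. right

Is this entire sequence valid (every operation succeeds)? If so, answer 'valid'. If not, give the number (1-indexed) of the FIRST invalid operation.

Answer: 3

Derivation:
Step 1 (down 0): focus=W path=0 depth=1 children=['M'] left=[] right=['Y'] parent=K
Step 2 (down 0): focus=M path=0/0 depth=2 children=['L'] left=[] right=[] parent=W
Step 3 (right): INVALID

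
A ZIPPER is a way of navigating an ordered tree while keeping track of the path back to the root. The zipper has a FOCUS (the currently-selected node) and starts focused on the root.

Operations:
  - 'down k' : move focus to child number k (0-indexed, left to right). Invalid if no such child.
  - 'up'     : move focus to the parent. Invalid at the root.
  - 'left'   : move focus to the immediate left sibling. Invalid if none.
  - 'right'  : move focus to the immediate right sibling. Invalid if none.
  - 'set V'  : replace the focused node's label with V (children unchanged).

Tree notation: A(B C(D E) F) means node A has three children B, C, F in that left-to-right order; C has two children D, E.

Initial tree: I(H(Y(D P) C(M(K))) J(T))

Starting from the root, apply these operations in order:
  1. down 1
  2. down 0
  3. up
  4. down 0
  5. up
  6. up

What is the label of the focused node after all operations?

Answer: I

Derivation:
Step 1 (down 1): focus=J path=1 depth=1 children=['T'] left=['H'] right=[] parent=I
Step 2 (down 0): focus=T path=1/0 depth=2 children=[] left=[] right=[] parent=J
Step 3 (up): focus=J path=1 depth=1 children=['T'] left=['H'] right=[] parent=I
Step 4 (down 0): focus=T path=1/0 depth=2 children=[] left=[] right=[] parent=J
Step 5 (up): focus=J path=1 depth=1 children=['T'] left=['H'] right=[] parent=I
Step 6 (up): focus=I path=root depth=0 children=['H', 'J'] (at root)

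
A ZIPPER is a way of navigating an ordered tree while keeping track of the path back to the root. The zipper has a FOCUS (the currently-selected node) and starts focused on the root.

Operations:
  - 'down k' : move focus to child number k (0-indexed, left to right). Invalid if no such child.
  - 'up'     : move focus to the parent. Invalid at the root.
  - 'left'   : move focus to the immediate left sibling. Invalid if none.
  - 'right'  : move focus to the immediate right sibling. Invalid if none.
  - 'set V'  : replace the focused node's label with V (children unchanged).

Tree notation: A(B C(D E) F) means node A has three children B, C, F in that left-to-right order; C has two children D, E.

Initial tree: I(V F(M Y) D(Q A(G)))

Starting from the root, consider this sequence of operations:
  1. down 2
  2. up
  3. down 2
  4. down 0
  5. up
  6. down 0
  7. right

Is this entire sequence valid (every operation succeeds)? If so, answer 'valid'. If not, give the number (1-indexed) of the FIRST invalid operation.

Step 1 (down 2): focus=D path=2 depth=1 children=['Q', 'A'] left=['V', 'F'] right=[] parent=I
Step 2 (up): focus=I path=root depth=0 children=['V', 'F', 'D'] (at root)
Step 3 (down 2): focus=D path=2 depth=1 children=['Q', 'A'] left=['V', 'F'] right=[] parent=I
Step 4 (down 0): focus=Q path=2/0 depth=2 children=[] left=[] right=['A'] parent=D
Step 5 (up): focus=D path=2 depth=1 children=['Q', 'A'] left=['V', 'F'] right=[] parent=I
Step 6 (down 0): focus=Q path=2/0 depth=2 children=[] left=[] right=['A'] parent=D
Step 7 (right): focus=A path=2/1 depth=2 children=['G'] left=['Q'] right=[] parent=D

Answer: valid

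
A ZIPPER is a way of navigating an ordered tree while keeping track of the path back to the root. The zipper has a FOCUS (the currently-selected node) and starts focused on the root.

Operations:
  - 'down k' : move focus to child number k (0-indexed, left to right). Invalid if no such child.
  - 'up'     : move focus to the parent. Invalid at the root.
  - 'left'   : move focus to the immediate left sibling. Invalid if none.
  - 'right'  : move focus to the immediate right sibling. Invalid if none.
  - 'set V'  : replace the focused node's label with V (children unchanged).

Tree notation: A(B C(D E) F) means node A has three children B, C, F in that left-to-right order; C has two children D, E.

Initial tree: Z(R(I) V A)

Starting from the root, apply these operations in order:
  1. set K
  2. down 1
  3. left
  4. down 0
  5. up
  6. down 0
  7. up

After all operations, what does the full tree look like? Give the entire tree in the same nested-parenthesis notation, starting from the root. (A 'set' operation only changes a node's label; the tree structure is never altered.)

Step 1 (set K): focus=K path=root depth=0 children=['R', 'V', 'A'] (at root)
Step 2 (down 1): focus=V path=1 depth=1 children=[] left=['R'] right=['A'] parent=K
Step 3 (left): focus=R path=0 depth=1 children=['I'] left=[] right=['V', 'A'] parent=K
Step 4 (down 0): focus=I path=0/0 depth=2 children=[] left=[] right=[] parent=R
Step 5 (up): focus=R path=0 depth=1 children=['I'] left=[] right=['V', 'A'] parent=K
Step 6 (down 0): focus=I path=0/0 depth=2 children=[] left=[] right=[] parent=R
Step 7 (up): focus=R path=0 depth=1 children=['I'] left=[] right=['V', 'A'] parent=K

Answer: K(R(I) V A)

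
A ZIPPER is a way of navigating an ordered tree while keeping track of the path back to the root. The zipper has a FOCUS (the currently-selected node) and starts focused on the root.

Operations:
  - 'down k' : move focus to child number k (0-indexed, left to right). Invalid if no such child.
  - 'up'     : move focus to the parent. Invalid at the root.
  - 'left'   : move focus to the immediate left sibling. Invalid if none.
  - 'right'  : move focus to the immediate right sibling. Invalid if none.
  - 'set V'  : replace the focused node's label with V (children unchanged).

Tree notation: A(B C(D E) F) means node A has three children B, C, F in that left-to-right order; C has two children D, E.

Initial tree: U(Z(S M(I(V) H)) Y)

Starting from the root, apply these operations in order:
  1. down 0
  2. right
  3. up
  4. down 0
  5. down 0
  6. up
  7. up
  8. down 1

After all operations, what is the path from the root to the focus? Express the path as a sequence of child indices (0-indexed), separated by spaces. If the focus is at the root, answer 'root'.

Answer: 1

Derivation:
Step 1 (down 0): focus=Z path=0 depth=1 children=['S', 'M'] left=[] right=['Y'] parent=U
Step 2 (right): focus=Y path=1 depth=1 children=[] left=['Z'] right=[] parent=U
Step 3 (up): focus=U path=root depth=0 children=['Z', 'Y'] (at root)
Step 4 (down 0): focus=Z path=0 depth=1 children=['S', 'M'] left=[] right=['Y'] parent=U
Step 5 (down 0): focus=S path=0/0 depth=2 children=[] left=[] right=['M'] parent=Z
Step 6 (up): focus=Z path=0 depth=1 children=['S', 'M'] left=[] right=['Y'] parent=U
Step 7 (up): focus=U path=root depth=0 children=['Z', 'Y'] (at root)
Step 8 (down 1): focus=Y path=1 depth=1 children=[] left=['Z'] right=[] parent=U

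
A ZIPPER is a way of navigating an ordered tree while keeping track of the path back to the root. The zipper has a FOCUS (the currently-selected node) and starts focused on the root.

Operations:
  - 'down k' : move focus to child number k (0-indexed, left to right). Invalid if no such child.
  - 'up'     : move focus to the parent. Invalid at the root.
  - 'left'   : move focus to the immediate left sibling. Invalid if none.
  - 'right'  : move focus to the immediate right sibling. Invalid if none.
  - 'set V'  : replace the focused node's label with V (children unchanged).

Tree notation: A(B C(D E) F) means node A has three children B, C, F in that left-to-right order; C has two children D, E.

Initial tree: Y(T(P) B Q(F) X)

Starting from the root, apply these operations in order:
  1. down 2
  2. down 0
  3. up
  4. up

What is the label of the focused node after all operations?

Answer: Y

Derivation:
Step 1 (down 2): focus=Q path=2 depth=1 children=['F'] left=['T', 'B'] right=['X'] parent=Y
Step 2 (down 0): focus=F path=2/0 depth=2 children=[] left=[] right=[] parent=Q
Step 3 (up): focus=Q path=2 depth=1 children=['F'] left=['T', 'B'] right=['X'] parent=Y
Step 4 (up): focus=Y path=root depth=0 children=['T', 'B', 'Q', 'X'] (at root)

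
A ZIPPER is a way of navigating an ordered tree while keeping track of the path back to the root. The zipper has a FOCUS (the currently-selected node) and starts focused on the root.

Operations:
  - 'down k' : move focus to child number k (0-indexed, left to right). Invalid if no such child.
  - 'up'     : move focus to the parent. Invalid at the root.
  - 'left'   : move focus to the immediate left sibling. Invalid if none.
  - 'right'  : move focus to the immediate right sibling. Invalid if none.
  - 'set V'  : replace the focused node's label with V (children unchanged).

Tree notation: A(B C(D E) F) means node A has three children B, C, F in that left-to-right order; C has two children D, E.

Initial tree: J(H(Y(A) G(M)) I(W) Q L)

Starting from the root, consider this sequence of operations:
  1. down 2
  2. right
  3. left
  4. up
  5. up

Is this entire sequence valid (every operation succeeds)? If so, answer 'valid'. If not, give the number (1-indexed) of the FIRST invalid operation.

Step 1 (down 2): focus=Q path=2 depth=1 children=[] left=['H', 'I'] right=['L'] parent=J
Step 2 (right): focus=L path=3 depth=1 children=[] left=['H', 'I', 'Q'] right=[] parent=J
Step 3 (left): focus=Q path=2 depth=1 children=[] left=['H', 'I'] right=['L'] parent=J
Step 4 (up): focus=J path=root depth=0 children=['H', 'I', 'Q', 'L'] (at root)
Step 5 (up): INVALID

Answer: 5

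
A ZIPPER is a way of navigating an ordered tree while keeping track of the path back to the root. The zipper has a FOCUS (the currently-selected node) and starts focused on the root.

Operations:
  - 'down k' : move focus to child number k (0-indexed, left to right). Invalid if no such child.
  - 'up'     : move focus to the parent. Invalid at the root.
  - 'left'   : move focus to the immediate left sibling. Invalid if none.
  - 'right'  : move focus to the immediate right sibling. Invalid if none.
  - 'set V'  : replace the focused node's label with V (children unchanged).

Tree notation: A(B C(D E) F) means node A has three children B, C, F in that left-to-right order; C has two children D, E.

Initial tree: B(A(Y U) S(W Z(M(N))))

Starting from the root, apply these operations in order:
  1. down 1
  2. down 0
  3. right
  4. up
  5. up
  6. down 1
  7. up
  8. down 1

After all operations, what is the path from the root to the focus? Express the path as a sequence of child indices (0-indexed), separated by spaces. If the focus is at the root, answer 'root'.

Answer: 1

Derivation:
Step 1 (down 1): focus=S path=1 depth=1 children=['W', 'Z'] left=['A'] right=[] parent=B
Step 2 (down 0): focus=W path=1/0 depth=2 children=[] left=[] right=['Z'] parent=S
Step 3 (right): focus=Z path=1/1 depth=2 children=['M'] left=['W'] right=[] parent=S
Step 4 (up): focus=S path=1 depth=1 children=['W', 'Z'] left=['A'] right=[] parent=B
Step 5 (up): focus=B path=root depth=0 children=['A', 'S'] (at root)
Step 6 (down 1): focus=S path=1 depth=1 children=['W', 'Z'] left=['A'] right=[] parent=B
Step 7 (up): focus=B path=root depth=0 children=['A', 'S'] (at root)
Step 8 (down 1): focus=S path=1 depth=1 children=['W', 'Z'] left=['A'] right=[] parent=B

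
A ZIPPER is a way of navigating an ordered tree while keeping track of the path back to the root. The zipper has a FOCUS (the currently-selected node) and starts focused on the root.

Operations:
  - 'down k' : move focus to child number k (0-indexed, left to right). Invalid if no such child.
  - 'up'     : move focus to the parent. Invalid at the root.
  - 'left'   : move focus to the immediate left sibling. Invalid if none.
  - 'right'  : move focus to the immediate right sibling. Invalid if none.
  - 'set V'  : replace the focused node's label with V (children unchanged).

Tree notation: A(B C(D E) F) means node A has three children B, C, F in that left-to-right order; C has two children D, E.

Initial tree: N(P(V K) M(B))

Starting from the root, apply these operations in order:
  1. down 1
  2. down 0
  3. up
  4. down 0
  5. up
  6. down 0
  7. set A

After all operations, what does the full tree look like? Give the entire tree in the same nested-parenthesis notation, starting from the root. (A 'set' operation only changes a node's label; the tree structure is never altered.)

Answer: N(P(V K) M(A))

Derivation:
Step 1 (down 1): focus=M path=1 depth=1 children=['B'] left=['P'] right=[] parent=N
Step 2 (down 0): focus=B path=1/0 depth=2 children=[] left=[] right=[] parent=M
Step 3 (up): focus=M path=1 depth=1 children=['B'] left=['P'] right=[] parent=N
Step 4 (down 0): focus=B path=1/0 depth=2 children=[] left=[] right=[] parent=M
Step 5 (up): focus=M path=1 depth=1 children=['B'] left=['P'] right=[] parent=N
Step 6 (down 0): focus=B path=1/0 depth=2 children=[] left=[] right=[] parent=M
Step 7 (set A): focus=A path=1/0 depth=2 children=[] left=[] right=[] parent=M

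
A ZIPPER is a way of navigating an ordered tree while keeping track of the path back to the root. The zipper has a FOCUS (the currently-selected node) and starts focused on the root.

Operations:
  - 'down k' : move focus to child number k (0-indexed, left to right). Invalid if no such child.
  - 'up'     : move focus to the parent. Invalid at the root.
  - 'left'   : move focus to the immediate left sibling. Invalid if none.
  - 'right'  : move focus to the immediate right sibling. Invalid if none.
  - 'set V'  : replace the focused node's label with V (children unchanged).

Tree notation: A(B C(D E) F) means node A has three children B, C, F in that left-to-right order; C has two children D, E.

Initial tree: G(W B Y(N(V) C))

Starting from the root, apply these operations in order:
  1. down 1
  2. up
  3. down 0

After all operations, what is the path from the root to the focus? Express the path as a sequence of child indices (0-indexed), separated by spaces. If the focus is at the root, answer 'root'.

Answer: 0

Derivation:
Step 1 (down 1): focus=B path=1 depth=1 children=[] left=['W'] right=['Y'] parent=G
Step 2 (up): focus=G path=root depth=0 children=['W', 'B', 'Y'] (at root)
Step 3 (down 0): focus=W path=0 depth=1 children=[] left=[] right=['B', 'Y'] parent=G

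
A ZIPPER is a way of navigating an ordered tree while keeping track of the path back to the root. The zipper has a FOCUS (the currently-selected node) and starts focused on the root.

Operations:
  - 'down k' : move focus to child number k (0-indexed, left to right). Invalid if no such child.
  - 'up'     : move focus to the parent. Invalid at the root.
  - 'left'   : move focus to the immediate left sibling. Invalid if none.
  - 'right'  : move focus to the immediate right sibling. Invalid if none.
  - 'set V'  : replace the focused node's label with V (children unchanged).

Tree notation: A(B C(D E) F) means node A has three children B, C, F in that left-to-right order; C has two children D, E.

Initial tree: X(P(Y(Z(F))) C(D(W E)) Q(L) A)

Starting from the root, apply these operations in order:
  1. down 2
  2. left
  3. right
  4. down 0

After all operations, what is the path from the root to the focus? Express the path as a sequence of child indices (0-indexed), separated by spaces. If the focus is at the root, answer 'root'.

Step 1 (down 2): focus=Q path=2 depth=1 children=['L'] left=['P', 'C'] right=['A'] parent=X
Step 2 (left): focus=C path=1 depth=1 children=['D'] left=['P'] right=['Q', 'A'] parent=X
Step 3 (right): focus=Q path=2 depth=1 children=['L'] left=['P', 'C'] right=['A'] parent=X
Step 4 (down 0): focus=L path=2/0 depth=2 children=[] left=[] right=[] parent=Q

Answer: 2 0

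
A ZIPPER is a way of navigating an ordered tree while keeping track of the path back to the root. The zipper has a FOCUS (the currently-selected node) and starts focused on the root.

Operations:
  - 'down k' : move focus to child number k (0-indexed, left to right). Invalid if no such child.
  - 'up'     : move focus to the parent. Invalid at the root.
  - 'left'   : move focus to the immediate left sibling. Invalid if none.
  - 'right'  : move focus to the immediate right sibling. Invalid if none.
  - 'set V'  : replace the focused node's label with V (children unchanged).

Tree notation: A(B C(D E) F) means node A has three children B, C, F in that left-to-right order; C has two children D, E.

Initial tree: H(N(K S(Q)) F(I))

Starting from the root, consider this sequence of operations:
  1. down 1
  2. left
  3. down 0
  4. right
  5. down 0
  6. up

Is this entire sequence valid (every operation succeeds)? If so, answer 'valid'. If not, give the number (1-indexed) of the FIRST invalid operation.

Step 1 (down 1): focus=F path=1 depth=1 children=['I'] left=['N'] right=[] parent=H
Step 2 (left): focus=N path=0 depth=1 children=['K', 'S'] left=[] right=['F'] parent=H
Step 3 (down 0): focus=K path=0/0 depth=2 children=[] left=[] right=['S'] parent=N
Step 4 (right): focus=S path=0/1 depth=2 children=['Q'] left=['K'] right=[] parent=N
Step 5 (down 0): focus=Q path=0/1/0 depth=3 children=[] left=[] right=[] parent=S
Step 6 (up): focus=S path=0/1 depth=2 children=['Q'] left=['K'] right=[] parent=N

Answer: valid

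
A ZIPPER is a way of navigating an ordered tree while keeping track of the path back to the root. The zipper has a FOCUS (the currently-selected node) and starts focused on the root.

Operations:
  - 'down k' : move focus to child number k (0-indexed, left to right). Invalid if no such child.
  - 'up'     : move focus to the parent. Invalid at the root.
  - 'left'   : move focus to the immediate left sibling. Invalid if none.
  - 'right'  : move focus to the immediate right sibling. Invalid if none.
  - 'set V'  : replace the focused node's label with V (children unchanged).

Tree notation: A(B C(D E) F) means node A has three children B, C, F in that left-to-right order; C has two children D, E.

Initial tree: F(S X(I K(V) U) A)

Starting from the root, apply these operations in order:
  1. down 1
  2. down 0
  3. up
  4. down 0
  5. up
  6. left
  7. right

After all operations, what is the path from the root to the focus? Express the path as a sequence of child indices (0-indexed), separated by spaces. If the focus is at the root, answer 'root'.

Answer: 1

Derivation:
Step 1 (down 1): focus=X path=1 depth=1 children=['I', 'K', 'U'] left=['S'] right=['A'] parent=F
Step 2 (down 0): focus=I path=1/0 depth=2 children=[] left=[] right=['K', 'U'] parent=X
Step 3 (up): focus=X path=1 depth=1 children=['I', 'K', 'U'] left=['S'] right=['A'] parent=F
Step 4 (down 0): focus=I path=1/0 depth=2 children=[] left=[] right=['K', 'U'] parent=X
Step 5 (up): focus=X path=1 depth=1 children=['I', 'K', 'U'] left=['S'] right=['A'] parent=F
Step 6 (left): focus=S path=0 depth=1 children=[] left=[] right=['X', 'A'] parent=F
Step 7 (right): focus=X path=1 depth=1 children=['I', 'K', 'U'] left=['S'] right=['A'] parent=F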